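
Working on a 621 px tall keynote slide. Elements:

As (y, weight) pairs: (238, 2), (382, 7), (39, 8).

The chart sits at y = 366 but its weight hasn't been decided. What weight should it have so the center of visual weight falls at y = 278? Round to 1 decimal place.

w ≈ 14.4

Fixed elements: Σw = 2 + 7 + 8 = 17, Σw·y = 2·238 + 7·382 + 8·39 = 3462.
Balance at y = 278 requires (3462 + w·366) / (17 + w) = 278.
Rearranging, w·(366 − 278) = 278·17 − 3462 = 1264, so w ≈ 1264/88 = 14.36.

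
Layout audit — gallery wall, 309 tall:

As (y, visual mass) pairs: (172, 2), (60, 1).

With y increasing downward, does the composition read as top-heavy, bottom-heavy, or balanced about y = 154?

top-heavy

Weights sum to 2 + 1 = 3.
y: (2·172 + 1·60) / 3 = 404 / 3 ≈ 134.67
134.7 lies above (smaller y than) the midline 154, so the layout is top-heavy.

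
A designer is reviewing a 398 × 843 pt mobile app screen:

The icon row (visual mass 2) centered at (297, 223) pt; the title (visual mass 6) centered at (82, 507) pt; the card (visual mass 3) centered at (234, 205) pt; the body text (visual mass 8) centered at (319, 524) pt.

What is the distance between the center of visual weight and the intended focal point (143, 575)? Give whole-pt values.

Weights sum to 2 + 6 + 3 + 8 = 19.
x: (2·297 + 6·82 + 3·234 + 8·319) / 19 = 4340 / 19 ≈ 228.42
y: (2·223 + 6·507 + 3·205 + 8·524) / 19 = 8295 / 19 ≈ 436.58
Relative to (143, 575): Δ = (85.42, -138.42); |Δ| = √(85.42² + -138.42²) ≈ 162.66.

≈ 163 pt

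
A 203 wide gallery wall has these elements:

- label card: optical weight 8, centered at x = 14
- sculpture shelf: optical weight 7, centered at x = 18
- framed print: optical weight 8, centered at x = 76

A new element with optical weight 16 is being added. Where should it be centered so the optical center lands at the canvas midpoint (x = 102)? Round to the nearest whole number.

x ≈ 196

With the new element, Σw becomes 8 + 7 + 8 + 16 = 39.
Along x: (846 + 16·x) / 39 = 102 (existing moment 8·14 + 7·18 + 8·76 = 846) ⇒ x = (3978 − 846) / 16 ≈ 195.75.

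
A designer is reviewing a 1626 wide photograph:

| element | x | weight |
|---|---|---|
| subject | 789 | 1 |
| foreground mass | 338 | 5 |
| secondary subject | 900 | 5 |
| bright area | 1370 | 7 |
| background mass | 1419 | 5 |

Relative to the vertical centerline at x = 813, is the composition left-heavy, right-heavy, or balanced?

right-heavy

Total weight = 1 + 5 + 5 + 7 + 5 = 23.
Σw·x = 1·789 + 5·338 + 5·900 + 7·1370 + 5·1419 = 23664, so x̄ = 23664/23 ≈ 1028.87.
Since 1028.9 is right of 813, the composition reads right-heavy.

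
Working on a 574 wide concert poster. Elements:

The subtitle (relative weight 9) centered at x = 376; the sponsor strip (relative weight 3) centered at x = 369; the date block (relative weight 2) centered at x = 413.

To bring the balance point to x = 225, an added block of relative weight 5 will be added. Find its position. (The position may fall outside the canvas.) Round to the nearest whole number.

x ≈ -208

With the added block, Σw becomes 9 + 3 + 2 + 5 = 19.
x: need Σw·x = 19·225 = 4275. Existing = 9·376 + 3·369 + 2·413 = 5317. Remainder -1042 / 5 ≈ -208.40.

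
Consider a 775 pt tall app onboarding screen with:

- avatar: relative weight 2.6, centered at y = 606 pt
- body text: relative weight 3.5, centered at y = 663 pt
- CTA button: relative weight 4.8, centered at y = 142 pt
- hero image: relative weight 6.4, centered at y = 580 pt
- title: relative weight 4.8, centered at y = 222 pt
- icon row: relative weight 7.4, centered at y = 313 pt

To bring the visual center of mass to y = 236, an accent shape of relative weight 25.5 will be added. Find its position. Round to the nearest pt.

New total weight: (2.6 + 3.5 + 4.8 + 6.4 + 4.8 + 7.4) + 25.5 = 55.0.
y: target moment 55.0×236 = 12980.0; current 2.6·606 + 3.5·663 + 4.8·142 + 6.4·580 + 4.8·222 + 7.4·313 = 11671.5; the accent shape supplies 1308.5, so y = 1308.5/25.5 ≈ 51.31.

y ≈ 51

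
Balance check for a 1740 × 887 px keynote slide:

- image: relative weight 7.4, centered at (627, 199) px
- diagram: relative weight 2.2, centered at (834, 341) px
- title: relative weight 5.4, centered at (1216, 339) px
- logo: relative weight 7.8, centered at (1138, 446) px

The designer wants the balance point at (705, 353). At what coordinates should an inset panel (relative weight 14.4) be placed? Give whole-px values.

With the inset panel, Σw becomes 7.4 + 2.2 + 5.4 + 7.8 + 14.4 = 37.2.
Along x: (21917.4 + 14.4·x) / 37.2 = 705 (existing moment 7.4·627 + 2.2·834 + 5.4·1216 + 7.8·1138 = 21917.4) ⇒ x = (26226.0 − 21917.4) / 14.4 ≈ 299.21.
Along y: (7532.2 + 14.4·y) / 37.2 = 353 (existing moment 7.4·199 + 2.2·341 + 5.4·339 + 7.8·446 = 7532.2) ⇒ y = (13131.6 − 7532.2) / 14.4 ≈ 388.85.

(299, 389)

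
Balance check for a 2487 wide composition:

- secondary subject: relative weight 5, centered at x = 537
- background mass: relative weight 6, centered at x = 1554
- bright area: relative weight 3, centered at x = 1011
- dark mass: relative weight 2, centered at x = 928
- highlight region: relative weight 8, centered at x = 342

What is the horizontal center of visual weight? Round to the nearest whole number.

x ≈ 818

Weights sum to 5 + 6 + 3 + 2 + 8 = 24.
x-moment: 5·537 + 6·1554 + 3·1011 + 2·928 + 8·342 = 19634; centroid 19634/24 ≈ 818.08.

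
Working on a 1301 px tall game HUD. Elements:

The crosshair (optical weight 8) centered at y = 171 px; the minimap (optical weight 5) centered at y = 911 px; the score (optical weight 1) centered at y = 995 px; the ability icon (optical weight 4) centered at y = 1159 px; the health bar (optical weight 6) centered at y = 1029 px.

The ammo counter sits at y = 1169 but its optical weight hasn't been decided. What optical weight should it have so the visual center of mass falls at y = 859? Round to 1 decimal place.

w ≈ 9.3

Existing Σw = 24 (8 + 5 + 1 + 4 + 6); existing moment 8·171 + 5·911 + 1·995 + 4·1159 + 6·1029 = 17728.
Set Σw·y/Σw = 859: (17728 + 1169w) = 859·(24 + w).
Solving: w = (859·24 − 17728) / (1169 − 859) = 2888 / 310 ≈ 9.32.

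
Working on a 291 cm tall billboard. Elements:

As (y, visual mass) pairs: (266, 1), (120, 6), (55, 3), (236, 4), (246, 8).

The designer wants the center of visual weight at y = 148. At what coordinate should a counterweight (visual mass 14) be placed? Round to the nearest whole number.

New total weight: (1 + 6 + 3 + 4 + 8) + 14 = 36.
y: target moment 36×148 = 5328; current 1·266 + 6·120 + 3·55 + 4·236 + 8·246 = 4063; the counterweight supplies 1265, so y = 1265/14 ≈ 90.36.

y ≈ 90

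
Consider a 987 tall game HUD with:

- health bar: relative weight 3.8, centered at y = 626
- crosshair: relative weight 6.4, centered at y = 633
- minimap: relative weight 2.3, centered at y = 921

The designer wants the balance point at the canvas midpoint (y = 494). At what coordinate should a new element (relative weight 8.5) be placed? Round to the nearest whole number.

y ≈ 215

New total weight: (3.8 + 6.4 + 2.3) + 8.5 = 21.0.
y: need Σw·y = 21.0·494 = 10374.0. Existing = 3.8·626 + 6.4·633 + 2.3·921 = 8548.3. Remainder 1825.7 / 8.5 ≈ 214.79.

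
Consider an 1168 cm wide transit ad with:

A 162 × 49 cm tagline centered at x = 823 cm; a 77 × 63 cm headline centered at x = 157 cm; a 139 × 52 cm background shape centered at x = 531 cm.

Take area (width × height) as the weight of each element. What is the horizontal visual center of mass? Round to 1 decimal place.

Taking area as weight: tagline 162·49 = 7938, headline 77·63 = 4851, background shape 139·52 = 7228. Sum 20017.
x-moment: 7938·823 + 4851·157 + 7228·531 = 11132649; centroid 11132649/20017 ≈ 556.16.

x ≈ 556.2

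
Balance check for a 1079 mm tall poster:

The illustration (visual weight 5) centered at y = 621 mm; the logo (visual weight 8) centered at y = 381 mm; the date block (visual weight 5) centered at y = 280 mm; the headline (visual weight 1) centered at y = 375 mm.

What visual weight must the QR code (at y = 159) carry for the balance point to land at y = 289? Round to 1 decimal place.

Fixed elements: Σw = 5 + 8 + 5 + 1 = 19, Σw·y = 5·621 + 8·381 + 5·280 + 1·375 = 7928.
Set Σw·y/Σw = 289: (7928 + 159w) = 289·(19 + w).
So w = (289·19 − 7928)/(159 − 289) = -2437/-130 ≈ 18.75.

w ≈ 18.7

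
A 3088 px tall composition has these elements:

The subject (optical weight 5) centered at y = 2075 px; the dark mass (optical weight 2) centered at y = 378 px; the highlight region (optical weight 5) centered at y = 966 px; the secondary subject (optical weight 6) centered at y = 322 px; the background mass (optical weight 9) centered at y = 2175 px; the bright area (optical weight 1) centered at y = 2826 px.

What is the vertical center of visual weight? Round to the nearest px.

Σw = 5 + 2 + 5 + 6 + 9 + 1 = 28.
Σw·y = 5·2075 + 2·378 + 5·966 + 6·322 + 9·2175 + 1·2826 = 40294, so ȳ = 40294/28 ≈ 1439.07.

y ≈ 1439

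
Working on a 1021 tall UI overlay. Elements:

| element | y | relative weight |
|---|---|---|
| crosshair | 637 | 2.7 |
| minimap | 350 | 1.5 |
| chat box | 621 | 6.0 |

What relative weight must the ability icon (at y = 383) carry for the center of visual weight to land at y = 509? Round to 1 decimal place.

w ≈ 6.2

Fixed elements: Σw = 2.7 + 1.5 + 6.0 = 10.2, Σw·y = 2.7·637 + 1.5·350 + 6.0·621 = 5970.9.
For the centroid to hit 509: (5970.9 + w·383) / (10.2 + w) = 509.
So w = (509·10.2 − 5970.9)/(383 − 509) = -779.1/-126 ≈ 6.18.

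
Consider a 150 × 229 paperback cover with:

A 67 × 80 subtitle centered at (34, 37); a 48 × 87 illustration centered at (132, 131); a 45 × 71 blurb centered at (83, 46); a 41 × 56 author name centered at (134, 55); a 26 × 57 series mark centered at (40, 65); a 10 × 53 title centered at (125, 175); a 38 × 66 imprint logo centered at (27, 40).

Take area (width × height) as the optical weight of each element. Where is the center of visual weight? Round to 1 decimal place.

Taking area as weight: subtitle 67·80 = 5360, illustration 48·87 = 4176, blurb 45·71 = 3195, author name 41·56 = 2296, series mark 26·57 = 1482, title 10·53 = 530, imprint logo 38·66 = 2508. Sum 19547.
x: (5360·34 + 4176·132 + 3195·83 + 2296·134 + 1482·40 + 530·125 + 2508·27) / 19547 = 1499567 / 19547 ≈ 76.72
y: (5360·37 + 4176·131 + 3195·46 + 2296·55 + 1482·65 + 530·175 + 2508·40) / 19547 = 1308026 / 19547 ≈ 66.92

(76.7, 66.9)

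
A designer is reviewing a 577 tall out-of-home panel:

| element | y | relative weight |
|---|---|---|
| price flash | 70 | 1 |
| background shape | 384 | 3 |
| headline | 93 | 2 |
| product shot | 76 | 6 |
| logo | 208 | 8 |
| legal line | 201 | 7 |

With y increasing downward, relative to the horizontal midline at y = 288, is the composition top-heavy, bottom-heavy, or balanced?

Σw = 1 + 3 + 2 + 6 + 8 + 7 = 27.
y: moment 4935 / weight 27 ≈ 182.78
182.8 lies above (smaller y than) the midline 288, so the layout is top-heavy.

top-heavy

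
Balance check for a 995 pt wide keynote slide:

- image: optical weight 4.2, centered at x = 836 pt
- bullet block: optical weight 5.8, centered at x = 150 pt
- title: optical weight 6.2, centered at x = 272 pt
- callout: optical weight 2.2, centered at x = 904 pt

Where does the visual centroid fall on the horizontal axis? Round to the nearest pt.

Σw = 4.2 + 5.8 + 6.2 + 2.2 = 18.4.
x-moment: 4.2·836 + 5.8·150 + 6.2·272 + 2.2·904 = 8056.4; centroid 8056.4/18.4 ≈ 437.85.

x ≈ 438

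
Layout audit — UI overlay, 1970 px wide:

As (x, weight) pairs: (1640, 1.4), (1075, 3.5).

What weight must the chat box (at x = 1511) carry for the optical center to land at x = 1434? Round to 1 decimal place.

w ≈ 12.6

Existing Σw = 4.9 (1.4 + 3.5); existing moment 1.4·1640 + 3.5·1075 = 6058.5.
Balance at x = 1434 requires (6058.5 + w·1511) / (4.9 + w) = 1434.
Rearranging, w·(1511 − 1434) = 1434·4.9 − 6058.5 = 968.1, so w ≈ 968.1/77 = 12.57.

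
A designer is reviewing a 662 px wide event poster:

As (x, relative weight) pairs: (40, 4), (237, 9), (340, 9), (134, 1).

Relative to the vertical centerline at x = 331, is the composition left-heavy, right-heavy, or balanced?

Weights sum to 4 + 9 + 9 + 1 = 23.
Σw·x = 4·40 + 9·237 + 9·340 + 1·134 = 5487, so x̄ = 5487/23 ≈ 238.57.
238.6 lies left of the midline 331, so the layout is left-heavy.

left-heavy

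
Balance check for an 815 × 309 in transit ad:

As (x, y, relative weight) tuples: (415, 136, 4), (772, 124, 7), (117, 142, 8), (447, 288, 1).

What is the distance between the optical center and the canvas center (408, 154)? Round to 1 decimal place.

≈ 18.8 in

Weights sum to 4 + 7 + 8 + 1 = 20.
x: (4·415 + 7·772 + 8·117 + 1·447) / 20 = 8447 / 20 ≈ 422.35
y: (4·136 + 7·124 + 8·142 + 1·288) / 20 = 2836 / 20 ≈ 141.80
Offset from (408, 154): Δx ≈ 14.35, Δy ≈ -12.20; distance = √(Δx² + Δy²) ≈ 18.84.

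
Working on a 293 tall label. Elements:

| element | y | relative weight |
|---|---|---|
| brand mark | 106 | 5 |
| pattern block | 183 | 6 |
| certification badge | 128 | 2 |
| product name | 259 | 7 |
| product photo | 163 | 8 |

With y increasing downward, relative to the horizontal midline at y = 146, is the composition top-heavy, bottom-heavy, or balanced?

bottom-heavy

Σw = 5 + 6 + 2 + 7 + 8 = 28.
y-moment: 5·106 + 6·183 + 2·128 + 7·259 + 8·163 = 5001; centroid 5001/28 ≈ 178.61.
178.6 lies below (larger y than) the midline 146, so the layout is bottom-heavy.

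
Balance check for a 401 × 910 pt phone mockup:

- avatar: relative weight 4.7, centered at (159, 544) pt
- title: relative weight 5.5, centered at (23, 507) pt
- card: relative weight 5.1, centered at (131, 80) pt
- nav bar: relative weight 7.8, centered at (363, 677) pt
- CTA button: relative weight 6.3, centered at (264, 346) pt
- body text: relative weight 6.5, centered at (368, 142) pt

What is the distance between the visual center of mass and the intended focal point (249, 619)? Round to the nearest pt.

Total weight = 4.7 + 5.5 + 5.1 + 7.8 + 6.3 + 6.5 = 35.9.
x: moment 8428.5 / weight 35.9 ≈ 234.78
y: moment 14136.7 / weight 35.9 ≈ 393.78
Relative to (249, 619): Δ = (-14.22, -225.22); |Δ| = √(-14.22² + -225.22²) ≈ 225.67.

≈ 226 pt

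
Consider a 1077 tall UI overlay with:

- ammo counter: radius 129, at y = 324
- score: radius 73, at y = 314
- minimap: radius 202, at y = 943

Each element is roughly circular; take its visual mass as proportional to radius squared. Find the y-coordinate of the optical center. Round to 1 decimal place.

y ≈ 725.5

Weights ∝ r²: ammo counter 129² = 16641, score 73² = 5329, minimap 202² = 40804; Σw = 62774.
Σw·y = 16641·324 + 5329·314 + 40804·943 = 45543162, so ȳ = 45543162/62774 ≈ 725.51.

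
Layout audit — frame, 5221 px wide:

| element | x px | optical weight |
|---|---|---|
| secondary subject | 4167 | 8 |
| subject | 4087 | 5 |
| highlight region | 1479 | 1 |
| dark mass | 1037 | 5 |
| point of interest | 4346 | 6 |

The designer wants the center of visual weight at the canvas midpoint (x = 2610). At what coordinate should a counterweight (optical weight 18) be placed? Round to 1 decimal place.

x ≈ 1428.8

After adding the counterweight, total weight = 8 + 5 + 1 + 5 + 6 + 18 = 43.
x: target moment 43×2610 = 112230; current 8·4167 + 5·4087 + 1·1479 + 5·1037 + 6·4346 = 86511; the counterweight supplies 25719, so x = 25719/18 ≈ 1428.83.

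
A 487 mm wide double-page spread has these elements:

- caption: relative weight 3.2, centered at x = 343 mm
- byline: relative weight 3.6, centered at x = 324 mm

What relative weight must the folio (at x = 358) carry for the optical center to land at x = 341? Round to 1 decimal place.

w ≈ 3.2

Existing Σw = 6.8 (3.2 + 3.6); existing moment 3.2·343 + 3.6·324 = 2264.0.
Set Σw·x/Σw = 341: (2264.0 + 358w) = 341·(6.8 + w).
So w = (341·6.8 − 2264.0)/(358 − 341) = 54.8/17 ≈ 3.22.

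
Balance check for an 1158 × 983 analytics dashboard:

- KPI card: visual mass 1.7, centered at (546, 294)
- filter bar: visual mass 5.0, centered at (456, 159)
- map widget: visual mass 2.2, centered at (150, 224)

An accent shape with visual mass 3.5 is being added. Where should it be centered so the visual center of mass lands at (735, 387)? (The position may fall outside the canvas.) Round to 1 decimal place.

(1593.1, 860.3)

New total weight: (1.7 + 5.0 + 2.2) + 3.5 = 12.4.
Along x: (3538.2 + 3.5·x) / 12.4 = 735 (existing moment 1.7·546 + 5.0·456 + 2.2·150 = 3538.2) ⇒ x = (9114.0 − 3538.2) / 3.5 ≈ 1593.09.
Along y: (1787.6 + 3.5·y) / 12.4 = 387 (existing moment 1.7·294 + 5.0·159 + 2.2·224 = 1787.6) ⇒ y = (4798.8 − 1787.6) / 3.5 ≈ 860.34.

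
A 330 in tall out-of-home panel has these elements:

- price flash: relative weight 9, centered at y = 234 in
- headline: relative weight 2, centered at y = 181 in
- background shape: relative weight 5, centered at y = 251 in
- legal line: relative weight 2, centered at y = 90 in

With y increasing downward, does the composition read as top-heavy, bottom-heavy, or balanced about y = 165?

Weights sum to 9 + 2 + 5 + 2 = 18.
y: (9·234 + 2·181 + 5·251 + 2·90) / 18 = 3903 / 18 ≈ 216.83
216.8 lies below (larger y than) the midline 165, so the layout is bottom-heavy.

bottom-heavy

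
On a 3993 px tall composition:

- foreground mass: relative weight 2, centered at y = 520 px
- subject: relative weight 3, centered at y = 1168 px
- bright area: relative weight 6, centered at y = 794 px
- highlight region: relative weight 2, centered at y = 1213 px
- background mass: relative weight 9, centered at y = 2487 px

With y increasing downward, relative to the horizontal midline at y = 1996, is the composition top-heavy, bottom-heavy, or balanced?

Weights sum to 2 + 3 + 6 + 2 + 9 = 22.
y: (2·520 + 3·1168 + 6·794 + 2·1213 + 9·2487) / 22 = 34117 / 22 ≈ 1550.77
Since 1550.8 is above (smaller y than) 1996, the composition reads top-heavy.

top-heavy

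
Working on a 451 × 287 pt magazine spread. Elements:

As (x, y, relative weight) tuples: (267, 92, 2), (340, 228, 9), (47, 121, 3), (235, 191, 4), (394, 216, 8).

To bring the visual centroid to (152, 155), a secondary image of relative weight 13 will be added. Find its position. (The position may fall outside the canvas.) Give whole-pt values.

(-146, 73)

With the secondary image, Σw becomes 2 + 9 + 3 + 4 + 8 + 13 = 39.
Along x: (7827 + 13·x) / 39 = 152 (existing moment 2·267 + 9·340 + 3·47 + 4·235 + 8·394 = 7827) ⇒ x = (5928 − 7827) / 13 ≈ -146.08.
Along y: (5091 + 13·y) / 39 = 155 (existing moment 2·92 + 9·228 + 3·121 + 4·191 + 8·216 = 5091) ⇒ y = (6045 − 5091) / 13 ≈ 73.38.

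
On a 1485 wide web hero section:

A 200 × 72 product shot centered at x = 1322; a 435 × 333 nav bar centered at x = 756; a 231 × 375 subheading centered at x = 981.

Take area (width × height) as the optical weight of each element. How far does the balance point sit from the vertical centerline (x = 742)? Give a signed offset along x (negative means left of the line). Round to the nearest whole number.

Taking area as weight: product shot 200·72 = 14400, nav bar 435·333 = 144855, subheading 231·375 = 86625. Sum 245880.
x-moment: 14400·1322 + 144855·756 + 86625·981 = 213526305; centroid 213526305/245880 ≈ 868.42.
Against x = 742, that's 868.42 − 742 = 126.42.

≈ 126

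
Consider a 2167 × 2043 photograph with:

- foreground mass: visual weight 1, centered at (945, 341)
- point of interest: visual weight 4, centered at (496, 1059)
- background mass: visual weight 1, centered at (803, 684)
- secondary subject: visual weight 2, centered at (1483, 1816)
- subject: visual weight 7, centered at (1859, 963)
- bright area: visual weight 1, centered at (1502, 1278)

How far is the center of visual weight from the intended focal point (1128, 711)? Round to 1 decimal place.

≈ 398.6

Σw = 1 + 4 + 1 + 2 + 7 + 1 = 16.
x: moment 21213 / weight 16 ≈ 1325.81
y: moment 16912 / weight 16 ≈ 1057.00
From (1128, 711): dx = 197.81, dy = 346.00, so the distance is √(dx²+dy²) ≈ 398.55.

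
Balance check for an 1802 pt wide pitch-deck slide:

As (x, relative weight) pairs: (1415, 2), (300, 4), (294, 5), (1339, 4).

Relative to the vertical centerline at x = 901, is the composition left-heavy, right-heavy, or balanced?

Total weight = 2 + 4 + 5 + 4 = 15.
x: (2·1415 + 4·300 + 5·294 + 4·1339) / 15 = 10856 / 15 ≈ 723.73
723.7 lies left of the midline 901, so the layout is left-heavy.

left-heavy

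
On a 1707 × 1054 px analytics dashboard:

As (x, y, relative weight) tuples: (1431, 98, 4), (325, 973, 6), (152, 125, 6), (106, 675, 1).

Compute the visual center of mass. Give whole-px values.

(511, 450)

Total weight = 4 + 6 + 6 + 1 = 17.
x-moment: 4·1431 + 6·325 + 6·152 + 1·106 = 8692; centroid 8692/17 ≈ 511.29.
y-moment: 4·98 + 6·973 + 6·125 + 1·675 = 7655; centroid 7655/17 ≈ 450.29.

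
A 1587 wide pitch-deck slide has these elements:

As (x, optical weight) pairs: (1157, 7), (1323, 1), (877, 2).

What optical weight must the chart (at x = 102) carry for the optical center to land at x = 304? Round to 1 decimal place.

w ≈ 40.3

Existing Σw = 10 (7 + 1 + 2); existing moment 7·1157 + 1·1323 + 2·877 = 11176.
Balance at x = 304 requires (11176 + w·102) / (10 + w) = 304.
Rearranging, w·(102 − 304) = 304·10 − 11176 = -8136, so w ≈ -8136/-202 = 40.28.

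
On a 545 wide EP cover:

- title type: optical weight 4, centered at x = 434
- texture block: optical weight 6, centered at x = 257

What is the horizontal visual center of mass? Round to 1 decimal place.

x ≈ 327.8

Σw = 4 + 6 = 10.
Σw·x = 4·434 + 6·257 = 3278, so x̄ = 3278/10 ≈ 327.80.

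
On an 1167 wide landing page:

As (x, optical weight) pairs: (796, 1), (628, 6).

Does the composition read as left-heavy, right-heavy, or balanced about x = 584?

right-heavy

Total weight = 1 + 6 = 7.
x-moment: 1·796 + 6·628 = 4564; centroid 4564/7 ≈ 652.00.
652.0 lies right of the midline 584, so the layout is right-heavy.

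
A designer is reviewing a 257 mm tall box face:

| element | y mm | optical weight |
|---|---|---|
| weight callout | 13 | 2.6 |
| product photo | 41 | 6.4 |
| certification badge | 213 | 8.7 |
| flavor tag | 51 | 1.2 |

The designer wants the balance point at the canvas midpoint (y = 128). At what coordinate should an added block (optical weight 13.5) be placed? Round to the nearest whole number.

After adding the added block, total weight = 2.6 + 6.4 + 8.7 + 1.2 + 13.5 = 32.4.
y: target moment 32.4×128 = 4147.2; current 2.6·13 + 6.4·41 + 8.7·213 + 1.2·51 = 2210.5; the added block supplies 1936.7, so y = 1936.7/13.5 ≈ 143.46.

y ≈ 143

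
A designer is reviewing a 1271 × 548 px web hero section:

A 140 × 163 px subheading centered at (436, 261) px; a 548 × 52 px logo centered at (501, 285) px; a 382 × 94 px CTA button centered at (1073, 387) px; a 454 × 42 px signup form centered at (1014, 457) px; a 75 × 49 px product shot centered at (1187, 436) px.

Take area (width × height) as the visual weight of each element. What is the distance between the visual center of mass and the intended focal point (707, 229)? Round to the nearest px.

≈ 143 px

Areas: subheading 140·163 = 22820, logo 548·52 = 28496, CTA button 382·94 = 35908, signup form 454·42 = 19068, product shot 75·49 = 3675. Total weight = 109967.
x: (22820·436 + 28496·501 + 35908·1073 + 19068·1014 + 3675·1187) / 109967 = 86452477 / 109967 ≈ 786.17
y: (22820·261 + 28496·285 + 35908·387 + 19068·457 + 3675·436) / 109967 = 38290152 / 109967 ≈ 348.20
From (707, 229): dx = 79.17, dy = 119.20, so the distance is √(dx²+dy²) ≈ 143.09.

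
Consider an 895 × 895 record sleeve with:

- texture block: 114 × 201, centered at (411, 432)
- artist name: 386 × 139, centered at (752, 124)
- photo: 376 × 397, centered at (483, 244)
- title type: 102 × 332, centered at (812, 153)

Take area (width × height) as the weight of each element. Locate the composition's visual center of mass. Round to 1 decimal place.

(575.1, 223.9)

Areas → weights: texture block 114·201 = 22914, artist name 386·139 = 53654, photo 376·397 = 149272, title type 102·332 = 33864; Σw = 259704.
Σw·x = 22914·411 + 53654·752 + 149272·483 + 33864·812 = 149361406, so x̄ = 149361406/259704 ≈ 575.12.
Σw·y = 22914·432 + 53654·124 + 149272·244 + 33864·153 = 58155504, so ȳ = 58155504/259704 ≈ 223.93.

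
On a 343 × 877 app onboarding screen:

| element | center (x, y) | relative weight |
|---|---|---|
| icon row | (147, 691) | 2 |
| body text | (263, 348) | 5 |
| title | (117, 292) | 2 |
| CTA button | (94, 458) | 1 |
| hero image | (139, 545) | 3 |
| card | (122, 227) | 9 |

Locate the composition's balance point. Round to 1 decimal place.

Weights sum to 2 + 5 + 2 + 1 + 3 + 9 = 22.
x: moment 3452 / weight 22 ≈ 156.91
y: moment 7842 / weight 22 ≈ 356.45

(156.9, 356.5)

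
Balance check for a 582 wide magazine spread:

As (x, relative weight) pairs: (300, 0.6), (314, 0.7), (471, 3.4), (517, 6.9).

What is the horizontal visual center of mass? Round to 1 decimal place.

Weights sum to 0.6 + 0.7 + 3.4 + 6.9 = 11.6.
x: (0.6·300 + 0.7·314 + 3.4·471 + 6.9·517) / 11.6 = 5568.5 / 11.6 ≈ 480.04

x ≈ 480.0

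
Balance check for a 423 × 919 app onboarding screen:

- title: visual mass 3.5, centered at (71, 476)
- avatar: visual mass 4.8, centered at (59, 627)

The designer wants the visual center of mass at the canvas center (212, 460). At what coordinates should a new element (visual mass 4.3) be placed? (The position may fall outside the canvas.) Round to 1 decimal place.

New total weight: (3.5 + 4.8) + 4.3 = 12.6.
x: target moment 12.6×212 = 2671.2; current 3.5·71 + 4.8·59 = 531.7; the new element supplies 2139.5, so x = 2139.5/4.3 ≈ 497.56.
y: target moment 12.6×460 = 5796.0; current 3.5·476 + 4.8·627 = 4675.6; the new element supplies 1120.4, so y = 1120.4/4.3 ≈ 260.56.

(497.6, 260.6)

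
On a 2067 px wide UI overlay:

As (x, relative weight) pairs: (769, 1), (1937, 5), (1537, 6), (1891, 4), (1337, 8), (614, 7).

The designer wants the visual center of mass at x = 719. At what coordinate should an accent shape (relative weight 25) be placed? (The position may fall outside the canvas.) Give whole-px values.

x ≈ -79

After adding the accent shape, total weight = 1 + 5 + 6 + 4 + 8 + 7 + 25 = 56.
Along x: (42234 + 25·x) / 56 = 719 (existing moment 1·769 + 5·1937 + 6·1537 + 4·1891 + 8·1337 + 7·614 = 42234) ⇒ x = (40264 − 42234) / 25 ≈ -78.80.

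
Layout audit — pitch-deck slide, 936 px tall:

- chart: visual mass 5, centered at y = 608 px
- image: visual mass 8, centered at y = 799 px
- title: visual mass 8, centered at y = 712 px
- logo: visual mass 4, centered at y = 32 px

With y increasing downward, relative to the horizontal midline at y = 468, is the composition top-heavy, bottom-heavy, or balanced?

Σw = 5 + 8 + 8 + 4 = 25.
Σw·y = 5·608 + 8·799 + 8·712 + 4·32 = 15256, so ȳ = 15256/25 ≈ 610.24.
Since 610.2 is below (larger y than) 468, the composition reads bottom-heavy.

bottom-heavy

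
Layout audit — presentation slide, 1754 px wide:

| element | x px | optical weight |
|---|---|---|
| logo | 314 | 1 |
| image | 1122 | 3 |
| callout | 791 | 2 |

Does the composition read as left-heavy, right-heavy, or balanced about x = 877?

Σw = 1 + 3 + 2 = 6.
x-moment: 1·314 + 3·1122 + 2·791 = 5262; centroid 5262/6 ≈ 877.00.
877.00 = 877 exactly: balanced.

balanced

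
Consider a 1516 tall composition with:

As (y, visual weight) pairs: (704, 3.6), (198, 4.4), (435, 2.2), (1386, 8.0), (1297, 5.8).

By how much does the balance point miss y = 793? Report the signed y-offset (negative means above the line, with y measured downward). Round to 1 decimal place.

Total weight = 3.6 + 4.4 + 2.2 + 8.0 + 5.8 = 24.0.
y-moment: 3.6·704 + 4.4·198 + 2.2·435 + 8.0·1386 + 5.8·1297 = 22973.2; centroid 22973.2/24.0 ≈ 957.22.
Offset from y = 793: 957.22 − 793 ≈ 164.22.

≈ 164.2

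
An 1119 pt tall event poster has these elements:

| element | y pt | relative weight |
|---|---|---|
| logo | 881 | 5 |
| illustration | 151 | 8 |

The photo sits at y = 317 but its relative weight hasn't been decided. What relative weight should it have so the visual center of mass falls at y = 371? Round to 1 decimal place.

w ≈ 14.6

Existing Σw = 13 (5 + 8); existing moment 5·881 + 8·151 = 5613.
For the centroid to hit 371: (5613 + w·317) / (13 + w) = 371.
Solving: w = (371·13 − 5613) / (317 − 371) = -790 / -54 ≈ 14.63.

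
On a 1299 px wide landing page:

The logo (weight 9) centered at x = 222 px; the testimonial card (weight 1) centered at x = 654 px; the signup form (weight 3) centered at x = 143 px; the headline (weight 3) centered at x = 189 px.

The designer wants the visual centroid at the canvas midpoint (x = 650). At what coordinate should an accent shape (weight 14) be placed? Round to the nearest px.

After adding the accent shape, total weight = 9 + 1 + 3 + 3 + 14 = 30.
x: target moment 30×650 = 19500; current 9·222 + 1·654 + 3·143 + 3·189 = 3648; the accent shape supplies 15852, so x = 15852/14 ≈ 1132.29.

x ≈ 1132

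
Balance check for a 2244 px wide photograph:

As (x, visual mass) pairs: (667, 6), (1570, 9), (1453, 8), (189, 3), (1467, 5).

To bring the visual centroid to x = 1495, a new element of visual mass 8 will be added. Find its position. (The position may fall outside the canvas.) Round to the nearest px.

x ≈ 2581

New total weight: (6 + 9 + 8 + 3 + 5) + 8 = 39.
Along x: (37658 + 8·x) / 39 = 1495 (existing moment 6·667 + 9·1570 + 8·1453 + 3·189 + 5·1467 = 37658) ⇒ x = (58305 − 37658) / 8 ≈ 2580.88.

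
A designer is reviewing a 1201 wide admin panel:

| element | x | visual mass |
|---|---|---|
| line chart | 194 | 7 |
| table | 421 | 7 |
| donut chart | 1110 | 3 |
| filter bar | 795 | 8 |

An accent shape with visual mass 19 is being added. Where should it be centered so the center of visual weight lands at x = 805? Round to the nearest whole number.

x ≈ 1128

After adding the accent shape, total weight = 7 + 7 + 3 + 8 + 19 = 44.
Along x: (13995 + 19·x) / 44 = 805 (existing moment 7·194 + 7·421 + 3·1110 + 8·795 = 13995) ⇒ x = (35420 − 13995) / 19 ≈ 1127.63.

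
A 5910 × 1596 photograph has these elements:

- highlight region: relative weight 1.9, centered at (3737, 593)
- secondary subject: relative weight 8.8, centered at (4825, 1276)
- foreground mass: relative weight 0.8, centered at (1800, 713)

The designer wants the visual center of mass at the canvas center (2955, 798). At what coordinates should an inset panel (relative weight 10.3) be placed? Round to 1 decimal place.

(1302.8, 434.0)

New total weight: (1.9 + 8.8 + 0.8) + 10.3 = 21.8.
x: target moment 21.8×2955 = 64419.0; current 1.9·3737 + 8.8·4825 + 0.8·1800 = 51000.3; the inset panel supplies 13418.7, so x = 13418.7/10.3 ≈ 1302.79.
y: target moment 21.8×798 = 17396.4; current 1.9·593 + 8.8·1276 + 0.8·713 = 12925.9; the inset panel supplies 4470.5, so y = 4470.5/10.3 ≈ 434.03.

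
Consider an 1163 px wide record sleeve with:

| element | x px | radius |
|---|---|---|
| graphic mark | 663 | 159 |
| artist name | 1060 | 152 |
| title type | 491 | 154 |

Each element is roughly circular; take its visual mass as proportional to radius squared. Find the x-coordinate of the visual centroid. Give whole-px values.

x ≈ 734

r² weights: graphic mark 159² = 25281, artist name 152² = 23104, title type 154² = 23716. Total = 72101.
x-moment: 25281·663 + 23104·1060 + 23716·491 = 52896099; centroid 52896099/72101 ≈ 733.64.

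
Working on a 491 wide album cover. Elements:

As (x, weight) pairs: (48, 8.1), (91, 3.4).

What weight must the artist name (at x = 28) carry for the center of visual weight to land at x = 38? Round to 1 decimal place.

Existing Σw = 11.5 (8.1 + 3.4); existing moment 8.1·48 + 3.4·91 = 698.2.
Balance at x = 38 requires (698.2 + w·28) / (11.5 + w) = 38.
Solving: w = (38·11.5 − 698.2) / (28 − 38) = -261.2 / -10 ≈ 26.12.

w ≈ 26.1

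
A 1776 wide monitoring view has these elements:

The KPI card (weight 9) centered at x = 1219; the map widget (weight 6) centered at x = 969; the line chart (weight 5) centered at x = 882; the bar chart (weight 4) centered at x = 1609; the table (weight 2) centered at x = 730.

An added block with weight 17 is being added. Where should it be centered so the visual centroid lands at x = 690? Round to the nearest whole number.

With the added block, Σw becomes 9 + 6 + 5 + 4 + 2 + 17 = 43.
Along x: (29091 + 17·x) / 43 = 690 (existing moment 9·1219 + 6·969 + 5·882 + 4·1609 + 2·730 = 29091) ⇒ x = (29670 − 29091) / 17 ≈ 34.06.

x ≈ 34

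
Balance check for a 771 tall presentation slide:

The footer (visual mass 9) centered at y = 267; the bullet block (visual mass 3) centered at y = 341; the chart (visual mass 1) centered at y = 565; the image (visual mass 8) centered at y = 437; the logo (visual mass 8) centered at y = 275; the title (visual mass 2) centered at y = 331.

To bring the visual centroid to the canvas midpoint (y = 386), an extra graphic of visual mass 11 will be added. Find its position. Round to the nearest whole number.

y ≈ 533

With the extra graphic, Σw becomes 9 + 3 + 1 + 8 + 8 + 2 + 11 = 42.
Along y: (10349 + 11·y) / 42 = 386 (existing moment 9·267 + 3·341 + 1·565 + 8·437 + 8·275 + 2·331 = 10349) ⇒ y = (16212 − 10349) / 11 ≈ 533.00.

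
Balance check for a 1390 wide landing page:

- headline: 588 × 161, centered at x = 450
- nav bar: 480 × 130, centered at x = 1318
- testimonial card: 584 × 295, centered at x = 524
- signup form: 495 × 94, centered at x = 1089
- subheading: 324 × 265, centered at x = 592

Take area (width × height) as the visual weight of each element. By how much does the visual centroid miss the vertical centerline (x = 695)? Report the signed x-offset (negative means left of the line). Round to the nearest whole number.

Areas → weights: headline 588·161 = 94668, nav bar 480·130 = 62400, testimonial card 584·295 = 172280, signup form 495·94 = 46530, subheading 324·265 = 85860; Σw = 461738.
Σw·x = 94668·450 + 62400·1318 + 172280·524 + 46530·1089 + 85860·592 = 316618810, so x̄ = 316618810/461738 ≈ 685.71.
Difference: 685.71 − 695 ≈ -9.29.

≈ -9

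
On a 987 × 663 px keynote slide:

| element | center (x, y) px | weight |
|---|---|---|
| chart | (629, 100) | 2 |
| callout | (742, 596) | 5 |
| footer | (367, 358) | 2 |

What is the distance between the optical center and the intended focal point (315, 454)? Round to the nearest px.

Weights sum to 2 + 5 + 2 = 9.
Σw·x = 2·629 + 5·742 + 2·367 = 5702, so x̄ = 5702/9 ≈ 633.56.
Σw·y = 2·100 + 5·596 + 2·358 = 3896, so ȳ = 3896/9 ≈ 432.89.
Offset from (315, 454): Δx ≈ 318.56, Δy ≈ -21.11; distance = √(Δx² + Δy²) ≈ 319.25.

≈ 319 px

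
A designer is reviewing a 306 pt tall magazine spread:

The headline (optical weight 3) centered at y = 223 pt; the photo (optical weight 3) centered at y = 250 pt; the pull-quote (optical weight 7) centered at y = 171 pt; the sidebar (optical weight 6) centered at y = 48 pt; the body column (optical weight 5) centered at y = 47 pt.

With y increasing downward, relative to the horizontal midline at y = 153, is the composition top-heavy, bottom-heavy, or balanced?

Total weight = 3 + 3 + 7 + 6 + 5 = 24.
Σw·y = 3·223 + 3·250 + 7·171 + 6·48 + 5·47 = 3139, so ȳ = 3139/24 ≈ 130.79.
Since 130.8 is above (smaller y than) 153, the composition reads top-heavy.

top-heavy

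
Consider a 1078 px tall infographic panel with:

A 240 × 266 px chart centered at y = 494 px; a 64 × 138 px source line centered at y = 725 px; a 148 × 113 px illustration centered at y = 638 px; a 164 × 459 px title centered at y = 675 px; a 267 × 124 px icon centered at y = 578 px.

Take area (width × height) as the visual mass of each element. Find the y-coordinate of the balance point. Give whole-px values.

y ≈ 599

Areas: chart 240·266 = 63840, source line 64·138 = 8832, illustration 148·113 = 16724, title 164·459 = 75276, icon 267·124 = 33108. Total weight = 197780.
y: (63840·494 + 8832·725 + 16724·638 + 75276·675 + 33108·578) / 197780 = 118557796 / 197780 ≈ 599.44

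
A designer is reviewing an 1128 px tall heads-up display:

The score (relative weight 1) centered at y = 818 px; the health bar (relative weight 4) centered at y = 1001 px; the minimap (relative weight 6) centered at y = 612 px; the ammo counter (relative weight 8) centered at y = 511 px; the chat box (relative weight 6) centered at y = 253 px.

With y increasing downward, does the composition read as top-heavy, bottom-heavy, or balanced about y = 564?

balanced

Weights sum to 1 + 4 + 6 + 8 + 6 = 25.
Σw·y = 1·818 + 4·1001 + 6·612 + 8·511 + 6·253 = 14100, so ȳ = 14100/25 ≈ 564.00.
564.00 = 564 exactly: balanced.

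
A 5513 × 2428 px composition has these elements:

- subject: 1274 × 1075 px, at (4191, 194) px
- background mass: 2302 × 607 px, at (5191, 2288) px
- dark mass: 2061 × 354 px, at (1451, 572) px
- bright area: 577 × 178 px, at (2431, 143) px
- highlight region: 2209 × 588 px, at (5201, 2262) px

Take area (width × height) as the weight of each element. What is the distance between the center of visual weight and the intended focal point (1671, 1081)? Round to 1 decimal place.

≈ 2646.8 px

Taking area as weight: subject 1274·1075 = 1369550, background mass 2302·607 = 1397314, dark mass 2061·354 = 729594, bright area 577·178 = 102706, highlight region 2209·588 = 1298892. Sum 4898056.
x: (1369550·4191 + 1397314·5191 + 729594·1451 + 102706·2431 + 1298892·5201) / 4898056 = 21057097496 / 4898056 ≈ 4299.07
y: (1369550·194 + 1397314·2288 + 729594·572 + 102706·143 + 1298892·2262) / 4898056 = 6832855562 / 4898056 ≈ 1395.01
Offset from (1671, 1081): Δx ≈ 2628.07, Δy ≈ 314.01; distance = √(Δx² + Δy²) ≈ 2646.77.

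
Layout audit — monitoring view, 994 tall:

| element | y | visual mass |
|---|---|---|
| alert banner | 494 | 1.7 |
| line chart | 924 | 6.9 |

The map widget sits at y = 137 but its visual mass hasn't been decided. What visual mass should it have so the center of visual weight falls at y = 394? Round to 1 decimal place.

Existing Σw = 8.6 (1.7 + 6.9); existing moment 1.7·494 + 6.9·924 = 7215.4.
For the centroid to hit 394: (7215.4 + w·137) / (8.6 + w) = 394.
Rearranging, w·(137 − 394) = 394·8.6 − 7215.4 = -3827.0, so w ≈ -3827.0/-257 = 14.89.

w ≈ 14.9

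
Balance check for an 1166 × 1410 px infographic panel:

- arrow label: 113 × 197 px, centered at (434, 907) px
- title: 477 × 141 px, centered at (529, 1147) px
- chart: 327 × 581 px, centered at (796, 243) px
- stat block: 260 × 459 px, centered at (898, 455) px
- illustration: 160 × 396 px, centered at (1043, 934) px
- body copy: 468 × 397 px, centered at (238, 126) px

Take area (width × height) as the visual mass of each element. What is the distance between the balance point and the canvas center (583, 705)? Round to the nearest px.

≈ 278 px

Areas → weights: arrow label 113·197 = 22261, title 477·141 = 67257, chart 327·581 = 189987, stat block 260·459 = 119340, illustration 160·396 = 63360, body copy 468·397 = 185796; Σw = 648001.
Σw·x = 22261·434 + 67257·529 + 189987·796 + 119340·898 + 63360·1043 + 185796·238 = 413941127, so x̄ = 413941127/648001 ≈ 638.80.
Σw·y = 22261·907 + 67257·1147 + 189987·243 + 119340·455 + 63360·934 + 185796·126 = 280389583, so ȳ = 280389583/648001 ≈ 432.70.
From (583, 705): dx = 55.80, dy = -272.30, so the distance is √(dx²+dy²) ≈ 277.96.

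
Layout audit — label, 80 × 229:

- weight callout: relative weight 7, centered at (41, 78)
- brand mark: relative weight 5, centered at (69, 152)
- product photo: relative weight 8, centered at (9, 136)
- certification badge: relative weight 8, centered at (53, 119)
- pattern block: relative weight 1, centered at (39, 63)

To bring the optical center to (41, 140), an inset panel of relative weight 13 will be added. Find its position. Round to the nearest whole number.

(43, 190)

With the inset panel, Σw becomes 7 + 5 + 8 + 8 + 1 + 13 = 42.
x: need Σw·x = 42·41 = 1722. Existing = 7·41 + 5·69 + 8·9 + 8·53 + 1·39 = 1167. Remainder 555 / 13 ≈ 42.69.
y: need Σw·y = 42·140 = 5880. Existing = 7·78 + 5·152 + 8·136 + 8·119 + 1·63 = 3409. Remainder 2471 / 13 ≈ 190.08.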